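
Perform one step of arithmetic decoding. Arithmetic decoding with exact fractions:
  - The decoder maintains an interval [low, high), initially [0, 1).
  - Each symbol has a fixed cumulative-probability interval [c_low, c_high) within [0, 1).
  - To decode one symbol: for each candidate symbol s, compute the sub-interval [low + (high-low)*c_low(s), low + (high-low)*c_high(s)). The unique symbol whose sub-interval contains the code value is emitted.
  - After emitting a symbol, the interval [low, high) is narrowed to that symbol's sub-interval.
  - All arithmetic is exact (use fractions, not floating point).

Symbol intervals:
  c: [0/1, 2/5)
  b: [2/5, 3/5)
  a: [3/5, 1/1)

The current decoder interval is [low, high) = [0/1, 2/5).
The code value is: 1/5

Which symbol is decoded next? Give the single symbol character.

Interval width = high − low = 2/5 − 0/1 = 2/5
Scaled code = (code − low) / width = (1/5 − 0/1) / 2/5 = 1/2
  c: [0/1, 2/5) 
  b: [2/5, 3/5) ← scaled code falls here ✓
  a: [3/5, 1/1) 

Answer: b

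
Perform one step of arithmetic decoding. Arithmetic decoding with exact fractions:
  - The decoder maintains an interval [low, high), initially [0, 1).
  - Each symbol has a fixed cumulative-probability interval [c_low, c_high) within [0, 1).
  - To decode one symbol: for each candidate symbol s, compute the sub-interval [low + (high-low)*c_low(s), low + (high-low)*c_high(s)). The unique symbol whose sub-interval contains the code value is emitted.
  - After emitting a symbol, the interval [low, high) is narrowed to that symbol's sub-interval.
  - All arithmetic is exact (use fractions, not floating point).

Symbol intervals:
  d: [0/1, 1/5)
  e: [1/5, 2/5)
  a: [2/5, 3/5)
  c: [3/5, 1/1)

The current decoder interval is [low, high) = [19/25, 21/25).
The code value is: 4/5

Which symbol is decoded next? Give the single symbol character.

Answer: a

Derivation:
Interval width = high − low = 21/25 − 19/25 = 2/25
Scaled code = (code − low) / width = (4/5 − 19/25) / 2/25 = 1/2
  d: [0/1, 1/5) 
  e: [1/5, 2/5) 
  a: [2/5, 3/5) ← scaled code falls here ✓
  c: [3/5, 1/1) 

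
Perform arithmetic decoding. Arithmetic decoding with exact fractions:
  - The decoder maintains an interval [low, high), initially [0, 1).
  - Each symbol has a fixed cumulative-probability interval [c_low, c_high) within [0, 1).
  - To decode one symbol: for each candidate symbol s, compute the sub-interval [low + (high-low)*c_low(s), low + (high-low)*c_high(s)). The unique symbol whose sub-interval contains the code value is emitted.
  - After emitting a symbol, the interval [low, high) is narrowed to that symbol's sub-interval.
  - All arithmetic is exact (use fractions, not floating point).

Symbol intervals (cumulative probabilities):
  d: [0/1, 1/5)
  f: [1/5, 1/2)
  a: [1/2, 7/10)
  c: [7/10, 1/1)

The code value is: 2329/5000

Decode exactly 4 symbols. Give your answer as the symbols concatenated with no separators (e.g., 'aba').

Answer: fcaa

Derivation:
Step 1: interval [0/1, 1/1), width = 1/1 - 0/1 = 1/1
  'd': [0/1 + 1/1*0/1, 0/1 + 1/1*1/5) = [0/1, 1/5)
  'f': [0/1 + 1/1*1/5, 0/1 + 1/1*1/2) = [1/5, 1/2) <- contains code 2329/5000
  'a': [0/1 + 1/1*1/2, 0/1 + 1/1*7/10) = [1/2, 7/10)
  'c': [0/1 + 1/1*7/10, 0/1 + 1/1*1/1) = [7/10, 1/1)
  emit 'f', narrow to [1/5, 1/2)
Step 2: interval [1/5, 1/2), width = 1/2 - 1/5 = 3/10
  'd': [1/5 + 3/10*0/1, 1/5 + 3/10*1/5) = [1/5, 13/50)
  'f': [1/5 + 3/10*1/5, 1/5 + 3/10*1/2) = [13/50, 7/20)
  'a': [1/5 + 3/10*1/2, 1/5 + 3/10*7/10) = [7/20, 41/100)
  'c': [1/5 + 3/10*7/10, 1/5 + 3/10*1/1) = [41/100, 1/2) <- contains code 2329/5000
  emit 'c', narrow to [41/100, 1/2)
Step 3: interval [41/100, 1/2), width = 1/2 - 41/100 = 9/100
  'd': [41/100 + 9/100*0/1, 41/100 + 9/100*1/5) = [41/100, 107/250)
  'f': [41/100 + 9/100*1/5, 41/100 + 9/100*1/2) = [107/250, 91/200)
  'a': [41/100 + 9/100*1/2, 41/100 + 9/100*7/10) = [91/200, 473/1000) <- contains code 2329/5000
  'c': [41/100 + 9/100*7/10, 41/100 + 9/100*1/1) = [473/1000, 1/2)
  emit 'a', narrow to [91/200, 473/1000)
Step 4: interval [91/200, 473/1000), width = 473/1000 - 91/200 = 9/500
  'd': [91/200 + 9/500*0/1, 91/200 + 9/500*1/5) = [91/200, 2293/5000)
  'f': [91/200 + 9/500*1/5, 91/200 + 9/500*1/2) = [2293/5000, 58/125)
  'a': [91/200 + 9/500*1/2, 91/200 + 9/500*7/10) = [58/125, 1169/2500) <- contains code 2329/5000
  'c': [91/200 + 9/500*7/10, 91/200 + 9/500*1/1) = [1169/2500, 473/1000)
  emit 'a', narrow to [58/125, 1169/2500)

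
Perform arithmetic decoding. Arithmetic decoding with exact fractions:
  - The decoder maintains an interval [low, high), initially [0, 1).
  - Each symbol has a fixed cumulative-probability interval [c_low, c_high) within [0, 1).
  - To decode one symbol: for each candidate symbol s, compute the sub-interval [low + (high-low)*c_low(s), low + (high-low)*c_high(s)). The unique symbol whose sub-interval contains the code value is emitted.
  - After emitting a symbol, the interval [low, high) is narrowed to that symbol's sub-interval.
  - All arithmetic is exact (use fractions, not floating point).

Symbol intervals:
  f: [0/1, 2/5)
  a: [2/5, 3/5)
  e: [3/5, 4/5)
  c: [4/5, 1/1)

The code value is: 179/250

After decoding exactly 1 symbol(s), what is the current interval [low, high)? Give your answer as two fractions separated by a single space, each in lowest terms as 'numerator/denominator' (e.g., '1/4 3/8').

Answer: 3/5 4/5

Derivation:
Step 1: interval [0/1, 1/1), width = 1/1 - 0/1 = 1/1
  'f': [0/1 + 1/1*0/1, 0/1 + 1/1*2/5) = [0/1, 2/5)
  'a': [0/1 + 1/1*2/5, 0/1 + 1/1*3/5) = [2/5, 3/5)
  'e': [0/1 + 1/1*3/5, 0/1 + 1/1*4/5) = [3/5, 4/5) <- contains code 179/250
  'c': [0/1 + 1/1*4/5, 0/1 + 1/1*1/1) = [4/5, 1/1)
  emit 'e', narrow to [3/5, 4/5)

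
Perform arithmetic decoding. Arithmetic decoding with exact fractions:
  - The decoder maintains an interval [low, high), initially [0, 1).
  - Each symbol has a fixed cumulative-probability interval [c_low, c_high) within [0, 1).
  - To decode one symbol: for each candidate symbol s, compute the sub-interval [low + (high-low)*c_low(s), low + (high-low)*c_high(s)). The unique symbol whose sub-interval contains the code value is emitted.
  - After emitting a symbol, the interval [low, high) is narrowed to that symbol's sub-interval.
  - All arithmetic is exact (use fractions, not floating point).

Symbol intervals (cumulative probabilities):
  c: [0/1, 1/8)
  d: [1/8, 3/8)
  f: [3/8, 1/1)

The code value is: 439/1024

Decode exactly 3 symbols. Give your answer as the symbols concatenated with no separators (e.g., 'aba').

Step 1: interval [0/1, 1/1), width = 1/1 - 0/1 = 1/1
  'c': [0/1 + 1/1*0/1, 0/1 + 1/1*1/8) = [0/1, 1/8)
  'd': [0/1 + 1/1*1/8, 0/1 + 1/1*3/8) = [1/8, 3/8)
  'f': [0/1 + 1/1*3/8, 0/1 + 1/1*1/1) = [3/8, 1/1) <- contains code 439/1024
  emit 'f', narrow to [3/8, 1/1)
Step 2: interval [3/8, 1/1), width = 1/1 - 3/8 = 5/8
  'c': [3/8 + 5/8*0/1, 3/8 + 5/8*1/8) = [3/8, 29/64) <- contains code 439/1024
  'd': [3/8 + 5/8*1/8, 3/8 + 5/8*3/8) = [29/64, 39/64)
  'f': [3/8 + 5/8*3/8, 3/8 + 5/8*1/1) = [39/64, 1/1)
  emit 'c', narrow to [3/8, 29/64)
Step 3: interval [3/8, 29/64), width = 29/64 - 3/8 = 5/64
  'c': [3/8 + 5/64*0/1, 3/8 + 5/64*1/8) = [3/8, 197/512)
  'd': [3/8 + 5/64*1/8, 3/8 + 5/64*3/8) = [197/512, 207/512)
  'f': [3/8 + 5/64*3/8, 3/8 + 5/64*1/1) = [207/512, 29/64) <- contains code 439/1024
  emit 'f', narrow to [207/512, 29/64)

Answer: fcf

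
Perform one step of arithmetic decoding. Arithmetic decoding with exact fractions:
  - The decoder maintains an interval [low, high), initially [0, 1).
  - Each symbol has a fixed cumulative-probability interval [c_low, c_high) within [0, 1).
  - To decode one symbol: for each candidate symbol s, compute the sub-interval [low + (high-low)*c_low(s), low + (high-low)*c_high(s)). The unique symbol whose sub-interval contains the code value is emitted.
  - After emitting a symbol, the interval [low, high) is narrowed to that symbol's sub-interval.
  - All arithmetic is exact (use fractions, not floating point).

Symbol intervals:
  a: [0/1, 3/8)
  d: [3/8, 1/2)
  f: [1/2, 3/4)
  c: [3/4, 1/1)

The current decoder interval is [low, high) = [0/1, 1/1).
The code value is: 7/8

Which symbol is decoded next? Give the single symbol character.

Answer: c

Derivation:
Interval width = high − low = 1/1 − 0/1 = 1/1
Scaled code = (code − low) / width = (7/8 − 0/1) / 1/1 = 7/8
  a: [0/1, 3/8) 
  d: [3/8, 1/2) 
  f: [1/2, 3/4) 
  c: [3/4, 1/1) ← scaled code falls here ✓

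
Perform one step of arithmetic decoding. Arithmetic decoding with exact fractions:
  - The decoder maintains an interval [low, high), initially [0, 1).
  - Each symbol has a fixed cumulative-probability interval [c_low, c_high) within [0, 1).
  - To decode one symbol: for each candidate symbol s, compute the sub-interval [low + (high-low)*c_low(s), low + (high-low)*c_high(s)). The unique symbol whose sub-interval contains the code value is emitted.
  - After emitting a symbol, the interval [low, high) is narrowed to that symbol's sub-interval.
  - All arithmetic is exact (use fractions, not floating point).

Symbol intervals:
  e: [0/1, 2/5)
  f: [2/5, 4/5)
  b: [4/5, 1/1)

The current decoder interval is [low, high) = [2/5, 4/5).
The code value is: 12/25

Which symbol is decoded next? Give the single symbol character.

Interval width = high − low = 4/5 − 2/5 = 2/5
Scaled code = (code − low) / width = (12/25 − 2/5) / 2/5 = 1/5
  e: [0/1, 2/5) ← scaled code falls here ✓
  f: [2/5, 4/5) 
  b: [4/5, 1/1) 

Answer: e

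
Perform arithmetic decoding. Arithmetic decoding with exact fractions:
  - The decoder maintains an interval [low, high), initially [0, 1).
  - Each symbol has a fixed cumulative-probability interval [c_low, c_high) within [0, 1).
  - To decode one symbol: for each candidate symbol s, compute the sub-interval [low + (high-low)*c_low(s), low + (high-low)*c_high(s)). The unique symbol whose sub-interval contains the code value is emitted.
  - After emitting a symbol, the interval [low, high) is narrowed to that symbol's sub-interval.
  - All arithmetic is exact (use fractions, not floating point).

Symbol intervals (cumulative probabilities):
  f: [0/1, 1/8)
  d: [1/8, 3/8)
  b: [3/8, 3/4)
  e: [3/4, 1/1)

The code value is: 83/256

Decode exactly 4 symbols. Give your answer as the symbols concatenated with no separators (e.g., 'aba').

Answer: dedd

Derivation:
Step 1: interval [0/1, 1/1), width = 1/1 - 0/1 = 1/1
  'f': [0/1 + 1/1*0/1, 0/1 + 1/1*1/8) = [0/1, 1/8)
  'd': [0/1 + 1/1*1/8, 0/1 + 1/1*3/8) = [1/8, 3/8) <- contains code 83/256
  'b': [0/1 + 1/1*3/8, 0/1 + 1/1*3/4) = [3/8, 3/4)
  'e': [0/1 + 1/1*3/4, 0/1 + 1/1*1/1) = [3/4, 1/1)
  emit 'd', narrow to [1/8, 3/8)
Step 2: interval [1/8, 3/8), width = 3/8 - 1/8 = 1/4
  'f': [1/8 + 1/4*0/1, 1/8 + 1/4*1/8) = [1/8, 5/32)
  'd': [1/8 + 1/4*1/8, 1/8 + 1/4*3/8) = [5/32, 7/32)
  'b': [1/8 + 1/4*3/8, 1/8 + 1/4*3/4) = [7/32, 5/16)
  'e': [1/8 + 1/4*3/4, 1/8 + 1/4*1/1) = [5/16, 3/8) <- contains code 83/256
  emit 'e', narrow to [5/16, 3/8)
Step 3: interval [5/16, 3/8), width = 3/8 - 5/16 = 1/16
  'f': [5/16 + 1/16*0/1, 5/16 + 1/16*1/8) = [5/16, 41/128)
  'd': [5/16 + 1/16*1/8, 5/16 + 1/16*3/8) = [41/128, 43/128) <- contains code 83/256
  'b': [5/16 + 1/16*3/8, 5/16 + 1/16*3/4) = [43/128, 23/64)
  'e': [5/16 + 1/16*3/4, 5/16 + 1/16*1/1) = [23/64, 3/8)
  emit 'd', narrow to [41/128, 43/128)
Step 4: interval [41/128, 43/128), width = 43/128 - 41/128 = 1/64
  'f': [41/128 + 1/64*0/1, 41/128 + 1/64*1/8) = [41/128, 165/512)
  'd': [41/128 + 1/64*1/8, 41/128 + 1/64*3/8) = [165/512, 167/512) <- contains code 83/256
  'b': [41/128 + 1/64*3/8, 41/128 + 1/64*3/4) = [167/512, 85/256)
  'e': [41/128 + 1/64*3/4, 41/128 + 1/64*1/1) = [85/256, 43/128)
  emit 'd', narrow to [165/512, 167/512)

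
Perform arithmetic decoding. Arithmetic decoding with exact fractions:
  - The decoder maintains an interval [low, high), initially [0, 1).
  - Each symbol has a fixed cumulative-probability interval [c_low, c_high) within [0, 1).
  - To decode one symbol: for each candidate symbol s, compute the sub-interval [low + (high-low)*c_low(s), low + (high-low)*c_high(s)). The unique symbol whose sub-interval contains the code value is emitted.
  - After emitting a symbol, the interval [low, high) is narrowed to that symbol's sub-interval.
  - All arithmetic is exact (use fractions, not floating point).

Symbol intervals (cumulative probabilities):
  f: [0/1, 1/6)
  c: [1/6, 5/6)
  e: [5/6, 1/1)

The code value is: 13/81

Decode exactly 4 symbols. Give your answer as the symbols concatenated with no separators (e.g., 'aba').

Step 1: interval [0/1, 1/1), width = 1/1 - 0/1 = 1/1
  'f': [0/1 + 1/1*0/1, 0/1 + 1/1*1/6) = [0/1, 1/6) <- contains code 13/81
  'c': [0/1 + 1/1*1/6, 0/1 + 1/1*5/6) = [1/6, 5/6)
  'e': [0/1 + 1/1*5/6, 0/1 + 1/1*1/1) = [5/6, 1/1)
  emit 'f', narrow to [0/1, 1/6)
Step 2: interval [0/1, 1/6), width = 1/6 - 0/1 = 1/6
  'f': [0/1 + 1/6*0/1, 0/1 + 1/6*1/6) = [0/1, 1/36)
  'c': [0/1 + 1/6*1/6, 0/1 + 1/6*5/6) = [1/36, 5/36)
  'e': [0/1 + 1/6*5/6, 0/1 + 1/6*1/1) = [5/36, 1/6) <- contains code 13/81
  emit 'e', narrow to [5/36, 1/6)
Step 3: interval [5/36, 1/6), width = 1/6 - 5/36 = 1/36
  'f': [5/36 + 1/36*0/1, 5/36 + 1/36*1/6) = [5/36, 31/216)
  'c': [5/36 + 1/36*1/6, 5/36 + 1/36*5/6) = [31/216, 35/216) <- contains code 13/81
  'e': [5/36 + 1/36*5/6, 5/36 + 1/36*1/1) = [35/216, 1/6)
  emit 'c', narrow to [31/216, 35/216)
Step 4: interval [31/216, 35/216), width = 35/216 - 31/216 = 1/54
  'f': [31/216 + 1/54*0/1, 31/216 + 1/54*1/6) = [31/216, 95/648)
  'c': [31/216 + 1/54*1/6, 31/216 + 1/54*5/6) = [95/648, 103/648)
  'e': [31/216 + 1/54*5/6, 31/216 + 1/54*1/1) = [103/648, 35/216) <- contains code 13/81
  emit 'e', narrow to [103/648, 35/216)

Answer: fece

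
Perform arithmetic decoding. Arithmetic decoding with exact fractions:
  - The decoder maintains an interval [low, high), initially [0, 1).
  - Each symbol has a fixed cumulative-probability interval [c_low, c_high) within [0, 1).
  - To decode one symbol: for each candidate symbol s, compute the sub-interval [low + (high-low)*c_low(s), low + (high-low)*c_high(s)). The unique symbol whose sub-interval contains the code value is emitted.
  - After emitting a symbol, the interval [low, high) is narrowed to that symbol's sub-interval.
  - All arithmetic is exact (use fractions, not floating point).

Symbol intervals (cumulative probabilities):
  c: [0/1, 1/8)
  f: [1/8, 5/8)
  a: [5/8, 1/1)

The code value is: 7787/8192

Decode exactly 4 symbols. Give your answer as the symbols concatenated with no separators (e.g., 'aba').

Step 1: interval [0/1, 1/1), width = 1/1 - 0/1 = 1/1
  'c': [0/1 + 1/1*0/1, 0/1 + 1/1*1/8) = [0/1, 1/8)
  'f': [0/1 + 1/1*1/8, 0/1 + 1/1*5/8) = [1/8, 5/8)
  'a': [0/1 + 1/1*5/8, 0/1 + 1/1*1/1) = [5/8, 1/1) <- contains code 7787/8192
  emit 'a', narrow to [5/8, 1/1)
Step 2: interval [5/8, 1/1), width = 1/1 - 5/8 = 3/8
  'c': [5/8 + 3/8*0/1, 5/8 + 3/8*1/8) = [5/8, 43/64)
  'f': [5/8 + 3/8*1/8, 5/8 + 3/8*5/8) = [43/64, 55/64)
  'a': [5/8 + 3/8*5/8, 5/8 + 3/8*1/1) = [55/64, 1/1) <- contains code 7787/8192
  emit 'a', narrow to [55/64, 1/1)
Step 3: interval [55/64, 1/1), width = 1/1 - 55/64 = 9/64
  'c': [55/64 + 9/64*0/1, 55/64 + 9/64*1/8) = [55/64, 449/512)
  'f': [55/64 + 9/64*1/8, 55/64 + 9/64*5/8) = [449/512, 485/512)
  'a': [55/64 + 9/64*5/8, 55/64 + 9/64*1/1) = [485/512, 1/1) <- contains code 7787/8192
  emit 'a', narrow to [485/512, 1/1)
Step 4: interval [485/512, 1/1), width = 1/1 - 485/512 = 27/512
  'c': [485/512 + 27/512*0/1, 485/512 + 27/512*1/8) = [485/512, 3907/4096) <- contains code 7787/8192
  'f': [485/512 + 27/512*1/8, 485/512 + 27/512*5/8) = [3907/4096, 4015/4096)
  'a': [485/512 + 27/512*5/8, 485/512 + 27/512*1/1) = [4015/4096, 1/1)
  emit 'c', narrow to [485/512, 3907/4096)

Answer: aaac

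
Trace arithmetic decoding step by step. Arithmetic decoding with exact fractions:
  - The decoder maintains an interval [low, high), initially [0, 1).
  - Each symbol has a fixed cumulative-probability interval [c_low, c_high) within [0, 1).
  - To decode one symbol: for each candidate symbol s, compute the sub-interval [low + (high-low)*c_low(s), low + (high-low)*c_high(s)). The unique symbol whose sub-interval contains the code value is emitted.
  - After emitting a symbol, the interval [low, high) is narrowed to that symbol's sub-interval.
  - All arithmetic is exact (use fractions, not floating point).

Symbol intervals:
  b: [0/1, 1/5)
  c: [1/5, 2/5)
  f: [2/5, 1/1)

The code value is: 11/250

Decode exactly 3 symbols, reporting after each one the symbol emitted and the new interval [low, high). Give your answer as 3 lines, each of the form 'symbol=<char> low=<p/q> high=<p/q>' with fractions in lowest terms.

Step 1: interval [0/1, 1/1), width = 1/1 - 0/1 = 1/1
  'b': [0/1 + 1/1*0/1, 0/1 + 1/1*1/5) = [0/1, 1/5) <- contains code 11/250
  'c': [0/1 + 1/1*1/5, 0/1 + 1/1*2/5) = [1/5, 2/5)
  'f': [0/1 + 1/1*2/5, 0/1 + 1/1*1/1) = [2/5, 1/1)
  emit 'b', narrow to [0/1, 1/5)
Step 2: interval [0/1, 1/5), width = 1/5 - 0/1 = 1/5
  'b': [0/1 + 1/5*0/1, 0/1 + 1/5*1/5) = [0/1, 1/25)
  'c': [0/1 + 1/5*1/5, 0/1 + 1/5*2/5) = [1/25, 2/25) <- contains code 11/250
  'f': [0/1 + 1/5*2/5, 0/1 + 1/5*1/1) = [2/25, 1/5)
  emit 'c', narrow to [1/25, 2/25)
Step 3: interval [1/25, 2/25), width = 2/25 - 1/25 = 1/25
  'b': [1/25 + 1/25*0/1, 1/25 + 1/25*1/5) = [1/25, 6/125) <- contains code 11/250
  'c': [1/25 + 1/25*1/5, 1/25 + 1/25*2/5) = [6/125, 7/125)
  'f': [1/25 + 1/25*2/5, 1/25 + 1/25*1/1) = [7/125, 2/25)
  emit 'b', narrow to [1/25, 6/125)

Answer: symbol=b low=0/1 high=1/5
symbol=c low=1/25 high=2/25
symbol=b low=1/25 high=6/125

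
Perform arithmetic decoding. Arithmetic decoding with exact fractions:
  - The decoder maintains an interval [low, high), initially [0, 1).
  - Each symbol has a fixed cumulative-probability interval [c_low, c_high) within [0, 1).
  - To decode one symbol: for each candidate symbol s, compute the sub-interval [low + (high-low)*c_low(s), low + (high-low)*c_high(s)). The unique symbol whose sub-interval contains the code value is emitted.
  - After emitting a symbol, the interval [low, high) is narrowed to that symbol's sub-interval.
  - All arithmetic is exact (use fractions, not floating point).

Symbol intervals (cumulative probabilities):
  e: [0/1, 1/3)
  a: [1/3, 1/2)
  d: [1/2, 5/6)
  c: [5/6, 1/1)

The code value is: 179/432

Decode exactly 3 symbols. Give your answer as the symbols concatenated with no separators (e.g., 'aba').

Step 1: interval [0/1, 1/1), width = 1/1 - 0/1 = 1/1
  'e': [0/1 + 1/1*0/1, 0/1 + 1/1*1/3) = [0/1, 1/3)
  'a': [0/1 + 1/1*1/3, 0/1 + 1/1*1/2) = [1/3, 1/2) <- contains code 179/432
  'd': [0/1 + 1/1*1/2, 0/1 + 1/1*5/6) = [1/2, 5/6)
  'c': [0/1 + 1/1*5/6, 0/1 + 1/1*1/1) = [5/6, 1/1)
  emit 'a', narrow to [1/3, 1/2)
Step 2: interval [1/3, 1/2), width = 1/2 - 1/3 = 1/6
  'e': [1/3 + 1/6*0/1, 1/3 + 1/6*1/3) = [1/3, 7/18)
  'a': [1/3 + 1/6*1/3, 1/3 + 1/6*1/2) = [7/18, 5/12) <- contains code 179/432
  'd': [1/3 + 1/6*1/2, 1/3 + 1/6*5/6) = [5/12, 17/36)
  'c': [1/3 + 1/6*5/6, 1/3 + 1/6*1/1) = [17/36, 1/2)
  emit 'a', narrow to [7/18, 5/12)
Step 3: interval [7/18, 5/12), width = 5/12 - 7/18 = 1/36
  'e': [7/18 + 1/36*0/1, 7/18 + 1/36*1/3) = [7/18, 43/108)
  'a': [7/18 + 1/36*1/3, 7/18 + 1/36*1/2) = [43/108, 29/72)
  'd': [7/18 + 1/36*1/2, 7/18 + 1/36*5/6) = [29/72, 89/216)
  'c': [7/18 + 1/36*5/6, 7/18 + 1/36*1/1) = [89/216, 5/12) <- contains code 179/432
  emit 'c', narrow to [89/216, 5/12)

Answer: aac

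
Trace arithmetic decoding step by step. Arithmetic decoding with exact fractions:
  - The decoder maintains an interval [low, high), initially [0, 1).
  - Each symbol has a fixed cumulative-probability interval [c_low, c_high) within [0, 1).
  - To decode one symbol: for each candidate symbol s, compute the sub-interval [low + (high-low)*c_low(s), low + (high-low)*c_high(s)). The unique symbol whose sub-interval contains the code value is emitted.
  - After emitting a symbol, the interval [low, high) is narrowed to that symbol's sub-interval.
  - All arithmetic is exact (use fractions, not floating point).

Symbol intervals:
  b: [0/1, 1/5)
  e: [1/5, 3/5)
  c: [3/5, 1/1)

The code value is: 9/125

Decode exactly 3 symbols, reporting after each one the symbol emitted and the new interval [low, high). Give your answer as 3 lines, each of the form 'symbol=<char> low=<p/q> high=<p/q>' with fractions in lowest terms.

Step 1: interval [0/1, 1/1), width = 1/1 - 0/1 = 1/1
  'b': [0/1 + 1/1*0/1, 0/1 + 1/1*1/5) = [0/1, 1/5) <- contains code 9/125
  'e': [0/1 + 1/1*1/5, 0/1 + 1/1*3/5) = [1/5, 3/5)
  'c': [0/1 + 1/1*3/5, 0/1 + 1/1*1/1) = [3/5, 1/1)
  emit 'b', narrow to [0/1, 1/5)
Step 2: interval [0/1, 1/5), width = 1/5 - 0/1 = 1/5
  'b': [0/1 + 1/5*0/1, 0/1 + 1/5*1/5) = [0/1, 1/25)
  'e': [0/1 + 1/5*1/5, 0/1 + 1/5*3/5) = [1/25, 3/25) <- contains code 9/125
  'c': [0/1 + 1/5*3/5, 0/1 + 1/5*1/1) = [3/25, 1/5)
  emit 'e', narrow to [1/25, 3/25)
Step 3: interval [1/25, 3/25), width = 3/25 - 1/25 = 2/25
  'b': [1/25 + 2/25*0/1, 1/25 + 2/25*1/5) = [1/25, 7/125)
  'e': [1/25 + 2/25*1/5, 1/25 + 2/25*3/5) = [7/125, 11/125) <- contains code 9/125
  'c': [1/25 + 2/25*3/5, 1/25 + 2/25*1/1) = [11/125, 3/25)
  emit 'e', narrow to [7/125, 11/125)

Answer: symbol=b low=0/1 high=1/5
symbol=e low=1/25 high=3/25
symbol=e low=7/125 high=11/125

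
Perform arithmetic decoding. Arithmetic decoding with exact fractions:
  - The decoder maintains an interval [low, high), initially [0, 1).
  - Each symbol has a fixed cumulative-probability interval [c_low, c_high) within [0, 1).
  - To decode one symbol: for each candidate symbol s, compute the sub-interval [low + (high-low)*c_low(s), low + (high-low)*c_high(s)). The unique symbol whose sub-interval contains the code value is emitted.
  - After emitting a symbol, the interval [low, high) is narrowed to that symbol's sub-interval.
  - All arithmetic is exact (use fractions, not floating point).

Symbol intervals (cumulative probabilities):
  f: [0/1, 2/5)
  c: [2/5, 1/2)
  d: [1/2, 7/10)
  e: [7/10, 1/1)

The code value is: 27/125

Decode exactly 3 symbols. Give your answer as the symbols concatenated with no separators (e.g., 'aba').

Step 1: interval [0/1, 1/1), width = 1/1 - 0/1 = 1/1
  'f': [0/1 + 1/1*0/1, 0/1 + 1/1*2/5) = [0/1, 2/5) <- contains code 27/125
  'c': [0/1 + 1/1*2/5, 0/1 + 1/1*1/2) = [2/5, 1/2)
  'd': [0/1 + 1/1*1/2, 0/1 + 1/1*7/10) = [1/2, 7/10)
  'e': [0/1 + 1/1*7/10, 0/1 + 1/1*1/1) = [7/10, 1/1)
  emit 'f', narrow to [0/1, 2/5)
Step 2: interval [0/1, 2/5), width = 2/5 - 0/1 = 2/5
  'f': [0/1 + 2/5*0/1, 0/1 + 2/5*2/5) = [0/1, 4/25)
  'c': [0/1 + 2/5*2/5, 0/1 + 2/5*1/2) = [4/25, 1/5)
  'd': [0/1 + 2/5*1/2, 0/1 + 2/5*7/10) = [1/5, 7/25) <- contains code 27/125
  'e': [0/1 + 2/5*7/10, 0/1 + 2/5*1/1) = [7/25, 2/5)
  emit 'd', narrow to [1/5, 7/25)
Step 3: interval [1/5, 7/25), width = 7/25 - 1/5 = 2/25
  'f': [1/5 + 2/25*0/1, 1/5 + 2/25*2/5) = [1/5, 29/125) <- contains code 27/125
  'c': [1/5 + 2/25*2/5, 1/5 + 2/25*1/2) = [29/125, 6/25)
  'd': [1/5 + 2/25*1/2, 1/5 + 2/25*7/10) = [6/25, 32/125)
  'e': [1/5 + 2/25*7/10, 1/5 + 2/25*1/1) = [32/125, 7/25)
  emit 'f', narrow to [1/5, 29/125)

Answer: fdf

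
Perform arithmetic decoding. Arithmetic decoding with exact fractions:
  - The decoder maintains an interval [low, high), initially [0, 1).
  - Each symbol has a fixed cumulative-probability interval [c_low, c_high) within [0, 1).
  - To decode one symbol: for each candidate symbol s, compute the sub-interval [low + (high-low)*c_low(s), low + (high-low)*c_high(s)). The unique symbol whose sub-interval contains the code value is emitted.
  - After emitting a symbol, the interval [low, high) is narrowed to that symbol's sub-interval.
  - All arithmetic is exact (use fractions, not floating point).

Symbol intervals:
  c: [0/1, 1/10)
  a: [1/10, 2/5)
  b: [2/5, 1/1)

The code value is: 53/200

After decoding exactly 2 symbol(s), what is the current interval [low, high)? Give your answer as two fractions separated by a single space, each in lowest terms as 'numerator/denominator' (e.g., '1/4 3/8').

Answer: 11/50 2/5

Derivation:
Step 1: interval [0/1, 1/1), width = 1/1 - 0/1 = 1/1
  'c': [0/1 + 1/1*0/1, 0/1 + 1/1*1/10) = [0/1, 1/10)
  'a': [0/1 + 1/1*1/10, 0/1 + 1/1*2/5) = [1/10, 2/5) <- contains code 53/200
  'b': [0/1 + 1/1*2/5, 0/1 + 1/1*1/1) = [2/5, 1/1)
  emit 'a', narrow to [1/10, 2/5)
Step 2: interval [1/10, 2/5), width = 2/5 - 1/10 = 3/10
  'c': [1/10 + 3/10*0/1, 1/10 + 3/10*1/10) = [1/10, 13/100)
  'a': [1/10 + 3/10*1/10, 1/10 + 3/10*2/5) = [13/100, 11/50)
  'b': [1/10 + 3/10*2/5, 1/10 + 3/10*1/1) = [11/50, 2/5) <- contains code 53/200
  emit 'b', narrow to [11/50, 2/5)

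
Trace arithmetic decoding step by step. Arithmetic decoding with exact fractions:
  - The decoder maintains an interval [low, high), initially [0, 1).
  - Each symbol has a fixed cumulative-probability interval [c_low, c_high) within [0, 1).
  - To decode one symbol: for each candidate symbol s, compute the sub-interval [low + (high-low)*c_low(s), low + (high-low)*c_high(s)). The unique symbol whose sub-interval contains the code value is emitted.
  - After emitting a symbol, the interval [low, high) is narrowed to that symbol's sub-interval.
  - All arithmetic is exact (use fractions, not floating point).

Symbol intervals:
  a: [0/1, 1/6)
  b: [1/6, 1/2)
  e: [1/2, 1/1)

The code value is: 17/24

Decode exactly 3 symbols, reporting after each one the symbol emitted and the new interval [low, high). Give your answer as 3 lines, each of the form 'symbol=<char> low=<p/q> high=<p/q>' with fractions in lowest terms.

Answer: symbol=e low=1/2 high=1/1
symbol=b low=7/12 high=3/4
symbol=e low=2/3 high=3/4

Derivation:
Step 1: interval [0/1, 1/1), width = 1/1 - 0/1 = 1/1
  'a': [0/1 + 1/1*0/1, 0/1 + 1/1*1/6) = [0/1, 1/6)
  'b': [0/1 + 1/1*1/6, 0/1 + 1/1*1/2) = [1/6, 1/2)
  'e': [0/1 + 1/1*1/2, 0/1 + 1/1*1/1) = [1/2, 1/1) <- contains code 17/24
  emit 'e', narrow to [1/2, 1/1)
Step 2: interval [1/2, 1/1), width = 1/1 - 1/2 = 1/2
  'a': [1/2 + 1/2*0/1, 1/2 + 1/2*1/6) = [1/2, 7/12)
  'b': [1/2 + 1/2*1/6, 1/2 + 1/2*1/2) = [7/12, 3/4) <- contains code 17/24
  'e': [1/2 + 1/2*1/2, 1/2 + 1/2*1/1) = [3/4, 1/1)
  emit 'b', narrow to [7/12, 3/4)
Step 3: interval [7/12, 3/4), width = 3/4 - 7/12 = 1/6
  'a': [7/12 + 1/6*0/1, 7/12 + 1/6*1/6) = [7/12, 11/18)
  'b': [7/12 + 1/6*1/6, 7/12 + 1/6*1/2) = [11/18, 2/3)
  'e': [7/12 + 1/6*1/2, 7/12 + 1/6*1/1) = [2/3, 3/4) <- contains code 17/24
  emit 'e', narrow to [2/3, 3/4)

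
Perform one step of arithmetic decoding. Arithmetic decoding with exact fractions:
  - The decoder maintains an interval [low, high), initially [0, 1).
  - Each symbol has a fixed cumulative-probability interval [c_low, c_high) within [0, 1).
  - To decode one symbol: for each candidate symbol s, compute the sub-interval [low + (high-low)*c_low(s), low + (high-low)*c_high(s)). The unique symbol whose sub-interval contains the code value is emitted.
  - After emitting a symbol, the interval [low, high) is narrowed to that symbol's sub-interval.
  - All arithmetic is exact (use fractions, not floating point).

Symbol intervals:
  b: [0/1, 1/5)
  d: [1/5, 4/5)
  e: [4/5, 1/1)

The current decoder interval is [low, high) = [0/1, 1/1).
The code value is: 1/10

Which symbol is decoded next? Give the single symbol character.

Answer: b

Derivation:
Interval width = high − low = 1/1 − 0/1 = 1/1
Scaled code = (code − low) / width = (1/10 − 0/1) / 1/1 = 1/10
  b: [0/1, 1/5) ← scaled code falls here ✓
  d: [1/5, 4/5) 
  e: [4/5, 1/1) 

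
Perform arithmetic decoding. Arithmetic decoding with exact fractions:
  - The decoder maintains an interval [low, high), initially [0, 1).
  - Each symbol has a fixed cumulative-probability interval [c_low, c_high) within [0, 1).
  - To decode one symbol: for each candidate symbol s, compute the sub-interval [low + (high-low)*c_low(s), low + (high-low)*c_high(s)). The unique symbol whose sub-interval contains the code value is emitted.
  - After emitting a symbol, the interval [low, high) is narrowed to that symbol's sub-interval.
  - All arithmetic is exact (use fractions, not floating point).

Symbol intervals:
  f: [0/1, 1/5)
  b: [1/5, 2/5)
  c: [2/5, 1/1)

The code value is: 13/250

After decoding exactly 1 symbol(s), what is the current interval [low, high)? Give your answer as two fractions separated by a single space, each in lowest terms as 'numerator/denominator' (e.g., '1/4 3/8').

Step 1: interval [0/1, 1/1), width = 1/1 - 0/1 = 1/1
  'f': [0/1 + 1/1*0/1, 0/1 + 1/1*1/5) = [0/1, 1/5) <- contains code 13/250
  'b': [0/1 + 1/1*1/5, 0/1 + 1/1*2/5) = [1/5, 2/5)
  'c': [0/1 + 1/1*2/5, 0/1 + 1/1*1/1) = [2/5, 1/1)
  emit 'f', narrow to [0/1, 1/5)

Answer: 0/1 1/5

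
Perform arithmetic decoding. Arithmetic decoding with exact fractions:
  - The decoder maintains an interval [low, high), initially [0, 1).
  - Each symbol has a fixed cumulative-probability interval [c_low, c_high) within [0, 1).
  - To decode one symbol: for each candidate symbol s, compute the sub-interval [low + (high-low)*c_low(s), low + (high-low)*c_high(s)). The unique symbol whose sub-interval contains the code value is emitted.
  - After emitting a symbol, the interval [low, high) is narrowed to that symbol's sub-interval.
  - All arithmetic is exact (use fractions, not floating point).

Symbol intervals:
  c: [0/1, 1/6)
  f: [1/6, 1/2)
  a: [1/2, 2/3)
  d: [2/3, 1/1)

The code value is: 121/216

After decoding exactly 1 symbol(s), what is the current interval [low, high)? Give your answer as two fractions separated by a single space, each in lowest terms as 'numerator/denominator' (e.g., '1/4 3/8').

Answer: 1/2 2/3

Derivation:
Step 1: interval [0/1, 1/1), width = 1/1 - 0/1 = 1/1
  'c': [0/1 + 1/1*0/1, 0/1 + 1/1*1/6) = [0/1, 1/6)
  'f': [0/1 + 1/1*1/6, 0/1 + 1/1*1/2) = [1/6, 1/2)
  'a': [0/1 + 1/1*1/2, 0/1 + 1/1*2/3) = [1/2, 2/3) <- contains code 121/216
  'd': [0/1 + 1/1*2/3, 0/1 + 1/1*1/1) = [2/3, 1/1)
  emit 'a', narrow to [1/2, 2/3)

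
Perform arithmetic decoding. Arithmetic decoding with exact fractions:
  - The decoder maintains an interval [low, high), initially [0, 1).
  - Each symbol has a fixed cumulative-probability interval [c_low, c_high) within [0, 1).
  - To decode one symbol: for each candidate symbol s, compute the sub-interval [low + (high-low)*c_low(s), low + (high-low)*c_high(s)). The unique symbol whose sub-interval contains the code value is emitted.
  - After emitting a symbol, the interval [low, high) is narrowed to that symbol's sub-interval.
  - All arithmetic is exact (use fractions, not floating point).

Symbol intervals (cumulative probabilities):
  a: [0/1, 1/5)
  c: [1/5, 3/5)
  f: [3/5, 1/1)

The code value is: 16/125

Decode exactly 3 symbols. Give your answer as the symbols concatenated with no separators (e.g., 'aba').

Answer: afa

Derivation:
Step 1: interval [0/1, 1/1), width = 1/1 - 0/1 = 1/1
  'a': [0/1 + 1/1*0/1, 0/1 + 1/1*1/5) = [0/1, 1/5) <- contains code 16/125
  'c': [0/1 + 1/1*1/5, 0/1 + 1/1*3/5) = [1/5, 3/5)
  'f': [0/1 + 1/1*3/5, 0/1 + 1/1*1/1) = [3/5, 1/1)
  emit 'a', narrow to [0/1, 1/5)
Step 2: interval [0/1, 1/5), width = 1/5 - 0/1 = 1/5
  'a': [0/1 + 1/5*0/1, 0/1 + 1/5*1/5) = [0/1, 1/25)
  'c': [0/1 + 1/5*1/5, 0/1 + 1/5*3/5) = [1/25, 3/25)
  'f': [0/1 + 1/5*3/5, 0/1 + 1/5*1/1) = [3/25, 1/5) <- contains code 16/125
  emit 'f', narrow to [3/25, 1/5)
Step 3: interval [3/25, 1/5), width = 1/5 - 3/25 = 2/25
  'a': [3/25 + 2/25*0/1, 3/25 + 2/25*1/5) = [3/25, 17/125) <- contains code 16/125
  'c': [3/25 + 2/25*1/5, 3/25 + 2/25*3/5) = [17/125, 21/125)
  'f': [3/25 + 2/25*3/5, 3/25 + 2/25*1/1) = [21/125, 1/5)
  emit 'a', narrow to [3/25, 17/125)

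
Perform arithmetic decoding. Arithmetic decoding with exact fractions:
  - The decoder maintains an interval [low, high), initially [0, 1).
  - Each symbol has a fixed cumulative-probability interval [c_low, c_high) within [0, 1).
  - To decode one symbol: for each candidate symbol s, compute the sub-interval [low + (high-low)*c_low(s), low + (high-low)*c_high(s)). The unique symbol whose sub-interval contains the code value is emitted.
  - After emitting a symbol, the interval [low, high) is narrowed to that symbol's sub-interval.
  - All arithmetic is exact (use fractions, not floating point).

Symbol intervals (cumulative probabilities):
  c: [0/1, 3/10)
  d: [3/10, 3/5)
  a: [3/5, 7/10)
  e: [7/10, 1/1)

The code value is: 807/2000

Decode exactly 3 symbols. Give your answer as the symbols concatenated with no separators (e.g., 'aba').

Answer: ddc

Derivation:
Step 1: interval [0/1, 1/1), width = 1/1 - 0/1 = 1/1
  'c': [0/1 + 1/1*0/1, 0/1 + 1/1*3/10) = [0/1, 3/10)
  'd': [0/1 + 1/1*3/10, 0/1 + 1/1*3/5) = [3/10, 3/5) <- contains code 807/2000
  'a': [0/1 + 1/1*3/5, 0/1 + 1/1*7/10) = [3/5, 7/10)
  'e': [0/1 + 1/1*7/10, 0/1 + 1/1*1/1) = [7/10, 1/1)
  emit 'd', narrow to [3/10, 3/5)
Step 2: interval [3/10, 3/5), width = 3/5 - 3/10 = 3/10
  'c': [3/10 + 3/10*0/1, 3/10 + 3/10*3/10) = [3/10, 39/100)
  'd': [3/10 + 3/10*3/10, 3/10 + 3/10*3/5) = [39/100, 12/25) <- contains code 807/2000
  'a': [3/10 + 3/10*3/5, 3/10 + 3/10*7/10) = [12/25, 51/100)
  'e': [3/10 + 3/10*7/10, 3/10 + 3/10*1/1) = [51/100, 3/5)
  emit 'd', narrow to [39/100, 12/25)
Step 3: interval [39/100, 12/25), width = 12/25 - 39/100 = 9/100
  'c': [39/100 + 9/100*0/1, 39/100 + 9/100*3/10) = [39/100, 417/1000) <- contains code 807/2000
  'd': [39/100 + 9/100*3/10, 39/100 + 9/100*3/5) = [417/1000, 111/250)
  'a': [39/100 + 9/100*3/5, 39/100 + 9/100*7/10) = [111/250, 453/1000)
  'e': [39/100 + 9/100*7/10, 39/100 + 9/100*1/1) = [453/1000, 12/25)
  emit 'c', narrow to [39/100, 417/1000)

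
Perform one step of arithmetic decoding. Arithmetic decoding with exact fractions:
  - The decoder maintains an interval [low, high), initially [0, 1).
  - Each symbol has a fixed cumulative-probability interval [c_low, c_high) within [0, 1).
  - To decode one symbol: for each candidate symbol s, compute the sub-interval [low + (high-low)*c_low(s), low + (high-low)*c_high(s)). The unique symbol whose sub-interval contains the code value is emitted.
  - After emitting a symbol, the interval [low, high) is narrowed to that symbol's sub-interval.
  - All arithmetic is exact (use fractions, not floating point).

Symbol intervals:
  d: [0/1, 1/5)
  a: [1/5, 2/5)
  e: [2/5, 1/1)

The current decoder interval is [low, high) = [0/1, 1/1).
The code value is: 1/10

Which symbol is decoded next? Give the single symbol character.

Interval width = high − low = 1/1 − 0/1 = 1/1
Scaled code = (code − low) / width = (1/10 − 0/1) / 1/1 = 1/10
  d: [0/1, 1/5) ← scaled code falls here ✓
  a: [1/5, 2/5) 
  e: [2/5, 1/1) 

Answer: d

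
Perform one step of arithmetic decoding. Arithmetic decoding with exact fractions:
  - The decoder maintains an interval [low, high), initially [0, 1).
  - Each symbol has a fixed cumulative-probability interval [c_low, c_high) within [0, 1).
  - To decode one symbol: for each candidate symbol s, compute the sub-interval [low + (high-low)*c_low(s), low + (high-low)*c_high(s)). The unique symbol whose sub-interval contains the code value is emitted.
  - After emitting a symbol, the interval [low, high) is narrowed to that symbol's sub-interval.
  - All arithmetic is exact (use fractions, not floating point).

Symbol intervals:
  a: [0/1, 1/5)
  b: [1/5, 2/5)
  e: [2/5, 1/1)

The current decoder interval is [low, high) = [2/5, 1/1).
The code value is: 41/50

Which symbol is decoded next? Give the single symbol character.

Answer: e

Derivation:
Interval width = high − low = 1/1 − 2/5 = 3/5
Scaled code = (code − low) / width = (41/50 − 2/5) / 3/5 = 7/10
  a: [0/1, 1/5) 
  b: [1/5, 2/5) 
  e: [2/5, 1/1) ← scaled code falls here ✓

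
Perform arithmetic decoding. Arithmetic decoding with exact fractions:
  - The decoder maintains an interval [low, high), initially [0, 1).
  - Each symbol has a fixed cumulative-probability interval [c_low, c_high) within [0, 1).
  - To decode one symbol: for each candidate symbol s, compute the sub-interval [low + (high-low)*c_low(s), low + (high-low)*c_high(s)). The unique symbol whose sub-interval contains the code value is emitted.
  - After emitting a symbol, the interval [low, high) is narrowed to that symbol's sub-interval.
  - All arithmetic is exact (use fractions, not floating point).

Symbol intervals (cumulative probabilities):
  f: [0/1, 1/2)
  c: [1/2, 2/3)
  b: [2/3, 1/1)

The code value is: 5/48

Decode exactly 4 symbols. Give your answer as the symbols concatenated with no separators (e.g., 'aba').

Step 1: interval [0/1, 1/1), width = 1/1 - 0/1 = 1/1
  'f': [0/1 + 1/1*0/1, 0/1 + 1/1*1/2) = [0/1, 1/2) <- contains code 5/48
  'c': [0/1 + 1/1*1/2, 0/1 + 1/1*2/3) = [1/2, 2/3)
  'b': [0/1 + 1/1*2/3, 0/1 + 1/1*1/1) = [2/3, 1/1)
  emit 'f', narrow to [0/1, 1/2)
Step 2: interval [0/1, 1/2), width = 1/2 - 0/1 = 1/2
  'f': [0/1 + 1/2*0/1, 0/1 + 1/2*1/2) = [0/1, 1/4) <- contains code 5/48
  'c': [0/1 + 1/2*1/2, 0/1 + 1/2*2/3) = [1/4, 1/3)
  'b': [0/1 + 1/2*2/3, 0/1 + 1/2*1/1) = [1/3, 1/2)
  emit 'f', narrow to [0/1, 1/4)
Step 3: interval [0/1, 1/4), width = 1/4 - 0/1 = 1/4
  'f': [0/1 + 1/4*0/1, 0/1 + 1/4*1/2) = [0/1, 1/8) <- contains code 5/48
  'c': [0/1 + 1/4*1/2, 0/1 + 1/4*2/3) = [1/8, 1/6)
  'b': [0/1 + 1/4*2/3, 0/1 + 1/4*1/1) = [1/6, 1/4)
  emit 'f', narrow to [0/1, 1/8)
Step 4: interval [0/1, 1/8), width = 1/8 - 0/1 = 1/8
  'f': [0/1 + 1/8*0/1, 0/1 + 1/8*1/2) = [0/1, 1/16)
  'c': [0/1 + 1/8*1/2, 0/1 + 1/8*2/3) = [1/16, 1/12)
  'b': [0/1 + 1/8*2/3, 0/1 + 1/8*1/1) = [1/12, 1/8) <- contains code 5/48
  emit 'b', narrow to [1/12, 1/8)

Answer: fffb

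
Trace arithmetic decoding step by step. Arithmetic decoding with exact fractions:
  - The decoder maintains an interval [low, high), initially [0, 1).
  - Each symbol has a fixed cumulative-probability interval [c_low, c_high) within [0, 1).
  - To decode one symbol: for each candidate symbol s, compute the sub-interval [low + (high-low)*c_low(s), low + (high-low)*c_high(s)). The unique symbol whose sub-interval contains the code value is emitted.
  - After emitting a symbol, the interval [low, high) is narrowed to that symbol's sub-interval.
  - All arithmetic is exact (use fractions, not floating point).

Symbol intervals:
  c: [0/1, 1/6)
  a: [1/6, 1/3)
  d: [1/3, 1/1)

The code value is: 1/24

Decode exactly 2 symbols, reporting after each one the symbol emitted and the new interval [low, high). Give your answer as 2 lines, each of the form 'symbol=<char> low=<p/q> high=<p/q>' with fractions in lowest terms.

Step 1: interval [0/1, 1/1), width = 1/1 - 0/1 = 1/1
  'c': [0/1 + 1/1*0/1, 0/1 + 1/1*1/6) = [0/1, 1/6) <- contains code 1/24
  'a': [0/1 + 1/1*1/6, 0/1 + 1/1*1/3) = [1/6, 1/3)
  'd': [0/1 + 1/1*1/3, 0/1 + 1/1*1/1) = [1/3, 1/1)
  emit 'c', narrow to [0/1, 1/6)
Step 2: interval [0/1, 1/6), width = 1/6 - 0/1 = 1/6
  'c': [0/1 + 1/6*0/1, 0/1 + 1/6*1/6) = [0/1, 1/36)
  'a': [0/1 + 1/6*1/6, 0/1 + 1/6*1/3) = [1/36, 1/18) <- contains code 1/24
  'd': [0/1 + 1/6*1/3, 0/1 + 1/6*1/1) = [1/18, 1/6)
  emit 'a', narrow to [1/36, 1/18)

Answer: symbol=c low=0/1 high=1/6
symbol=a low=1/36 high=1/18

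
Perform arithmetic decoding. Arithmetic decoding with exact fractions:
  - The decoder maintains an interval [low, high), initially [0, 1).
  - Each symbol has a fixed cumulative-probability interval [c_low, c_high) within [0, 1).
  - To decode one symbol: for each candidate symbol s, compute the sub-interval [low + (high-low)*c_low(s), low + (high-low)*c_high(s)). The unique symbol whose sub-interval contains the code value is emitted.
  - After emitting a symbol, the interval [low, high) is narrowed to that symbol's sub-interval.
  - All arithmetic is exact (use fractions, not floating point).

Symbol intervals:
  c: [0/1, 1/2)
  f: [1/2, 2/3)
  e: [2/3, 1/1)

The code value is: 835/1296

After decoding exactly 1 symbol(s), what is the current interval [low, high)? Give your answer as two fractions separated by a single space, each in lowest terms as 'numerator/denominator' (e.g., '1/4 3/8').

Answer: 1/2 2/3

Derivation:
Step 1: interval [0/1, 1/1), width = 1/1 - 0/1 = 1/1
  'c': [0/1 + 1/1*0/1, 0/1 + 1/1*1/2) = [0/1, 1/2)
  'f': [0/1 + 1/1*1/2, 0/1 + 1/1*2/3) = [1/2, 2/3) <- contains code 835/1296
  'e': [0/1 + 1/1*2/3, 0/1 + 1/1*1/1) = [2/3, 1/1)
  emit 'f', narrow to [1/2, 2/3)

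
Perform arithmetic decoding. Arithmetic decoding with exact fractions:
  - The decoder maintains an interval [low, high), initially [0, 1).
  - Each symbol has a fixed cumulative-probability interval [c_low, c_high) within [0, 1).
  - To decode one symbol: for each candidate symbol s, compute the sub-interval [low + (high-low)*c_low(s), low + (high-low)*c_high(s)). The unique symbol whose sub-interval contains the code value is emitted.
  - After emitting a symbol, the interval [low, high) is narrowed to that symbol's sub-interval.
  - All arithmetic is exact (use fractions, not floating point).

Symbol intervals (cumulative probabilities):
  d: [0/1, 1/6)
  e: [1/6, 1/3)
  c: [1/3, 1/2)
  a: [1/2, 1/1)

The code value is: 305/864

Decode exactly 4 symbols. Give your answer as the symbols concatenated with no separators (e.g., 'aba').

Answer: cdac

Derivation:
Step 1: interval [0/1, 1/1), width = 1/1 - 0/1 = 1/1
  'd': [0/1 + 1/1*0/1, 0/1 + 1/1*1/6) = [0/1, 1/6)
  'e': [0/1 + 1/1*1/6, 0/1 + 1/1*1/3) = [1/6, 1/3)
  'c': [0/1 + 1/1*1/3, 0/1 + 1/1*1/2) = [1/3, 1/2) <- contains code 305/864
  'a': [0/1 + 1/1*1/2, 0/1 + 1/1*1/1) = [1/2, 1/1)
  emit 'c', narrow to [1/3, 1/2)
Step 2: interval [1/3, 1/2), width = 1/2 - 1/3 = 1/6
  'd': [1/3 + 1/6*0/1, 1/3 + 1/6*1/6) = [1/3, 13/36) <- contains code 305/864
  'e': [1/3 + 1/6*1/6, 1/3 + 1/6*1/3) = [13/36, 7/18)
  'c': [1/3 + 1/6*1/3, 1/3 + 1/6*1/2) = [7/18, 5/12)
  'a': [1/3 + 1/6*1/2, 1/3 + 1/6*1/1) = [5/12, 1/2)
  emit 'd', narrow to [1/3, 13/36)
Step 3: interval [1/3, 13/36), width = 13/36 - 1/3 = 1/36
  'd': [1/3 + 1/36*0/1, 1/3 + 1/36*1/6) = [1/3, 73/216)
  'e': [1/3 + 1/36*1/6, 1/3 + 1/36*1/3) = [73/216, 37/108)
  'c': [1/3 + 1/36*1/3, 1/3 + 1/36*1/2) = [37/108, 25/72)
  'a': [1/3 + 1/36*1/2, 1/3 + 1/36*1/1) = [25/72, 13/36) <- contains code 305/864
  emit 'a', narrow to [25/72, 13/36)
Step 4: interval [25/72, 13/36), width = 13/36 - 25/72 = 1/72
  'd': [25/72 + 1/72*0/1, 25/72 + 1/72*1/6) = [25/72, 151/432)
  'e': [25/72 + 1/72*1/6, 25/72 + 1/72*1/3) = [151/432, 19/54)
  'c': [25/72 + 1/72*1/3, 25/72 + 1/72*1/2) = [19/54, 17/48) <- contains code 305/864
  'a': [25/72 + 1/72*1/2, 25/72 + 1/72*1/1) = [17/48, 13/36)
  emit 'c', narrow to [19/54, 17/48)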